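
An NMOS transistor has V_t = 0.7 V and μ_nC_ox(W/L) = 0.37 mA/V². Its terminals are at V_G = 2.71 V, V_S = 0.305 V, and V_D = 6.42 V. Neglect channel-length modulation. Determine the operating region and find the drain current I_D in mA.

Saturation; I_D = 0.538 mA

V_GS = V_G − V_S = 2.71 − 0.305 = 2.4 V; V_DS = V_D − V_S = 6.42 − 0.305 = 6.12 V.
V_ov = V_GS − V_t = 2.4 − 0.7 = 1.7 V.
Since V_DS = 6.12 V ≥ V_ov = 1.7 V, the device is in saturation.
I_D = ½ k_n V_ov² = 0.5 × 0.37 × 1.7² = 0.538 mA.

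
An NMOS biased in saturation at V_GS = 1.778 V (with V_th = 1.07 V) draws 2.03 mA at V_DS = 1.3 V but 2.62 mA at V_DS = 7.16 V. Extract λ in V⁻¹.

λ = 0.0530 V⁻¹

With V_GS fixed, I_D ∝ (1 + λ V_DS) in saturation, so I_D2/I_D1 = (1 + λ V_DS2)/(1 + λ V_DS1).
2.62/2.03 = 1.291 = (1 + 7.16 λ)/(1 + 1.3 λ).
Solving: λ (I_D1 V_DS2 − I_D2 V_DS1) = I_D2 − I_D1, so λ = (2.62 − 2.03) / (2.03 × 7.16 − 2.62 × 1.3) = 0.59 / 11.1 = 0.053 V⁻¹.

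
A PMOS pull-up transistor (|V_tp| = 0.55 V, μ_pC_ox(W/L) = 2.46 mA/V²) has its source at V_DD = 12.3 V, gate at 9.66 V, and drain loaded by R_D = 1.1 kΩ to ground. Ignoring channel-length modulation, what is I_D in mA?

V_SG = V_DD − V_G = 12.3 − 9.66 = 2.64 V, so V_ov = 2.64 − 0.55 = 2.09 V.
Assume saturation: I_D = ½ k_p V_ov² = 0.5 × 2.46 × 2.09² = 5.37 mA, giving V_SD = V_DD − I_D R_D = 12.3 − 5.37 × 1.1 = 6.39 V.
V_SD = 6.39 V ≥ V_ov = 2.09 V, confirming saturation.

I_D = 5.37 mA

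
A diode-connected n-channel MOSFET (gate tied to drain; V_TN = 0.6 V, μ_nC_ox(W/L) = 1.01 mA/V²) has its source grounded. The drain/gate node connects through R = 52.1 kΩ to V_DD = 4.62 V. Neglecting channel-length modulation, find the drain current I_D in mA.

With gate tied to drain, V_GS = V_DS ≥ V_GS − V_TN, so the device is in saturation.
KCL at the drain: ½ k_n (V_GS − V_TN)² = (V_DD − V_GS)/R.
Let x = V_GS − 0.6. Then 26.3 x² + x − 4.02 = 0, giving x = 0.372 V (positive root), so V_GS = 0.972 V.
I_D = (V_DD − V_GS)/R = (4.62 − 0.972) / 52.1 = 0.07 mA.

I_D = 0.0700 mA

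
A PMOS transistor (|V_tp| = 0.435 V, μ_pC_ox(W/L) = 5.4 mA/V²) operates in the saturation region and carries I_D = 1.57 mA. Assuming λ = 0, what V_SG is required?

In saturation I_D = ½ k_p (V_SG − |V_tp|)², so V_SG − |V_tp| = √(2 I_D / k_p) = √(2 × 1.57 / 5.4) = 0.763 V.
V_SG = 0.435 + 0.763 = 1.2 V.

V_SG = 1.20 V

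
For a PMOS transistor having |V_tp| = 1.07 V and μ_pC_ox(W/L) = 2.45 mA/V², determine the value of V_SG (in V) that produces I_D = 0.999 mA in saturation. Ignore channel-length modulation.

V_SG = 1.97 V

In saturation I_D = ½ k_p (V_SG − |V_tp|)², so V_SG − |V_tp| = √(2 I_D / k_p) = √(2 × 0.999 / 2.45) = 0.903 V.
V_SG = 1.07 + 0.903 = 1.97 V.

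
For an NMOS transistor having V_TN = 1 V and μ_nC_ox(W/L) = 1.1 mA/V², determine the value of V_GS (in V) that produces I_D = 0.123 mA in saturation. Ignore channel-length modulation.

V_GS = 1.47 V

In saturation I_D = ½ k_n (V_GS − V_TN)², so V_GS − V_TN = √(2 I_D / k_n) = √(2 × 0.123 / 1.1) = 0.473 V.
V_GS = 1 + 0.473 = 1.47 V.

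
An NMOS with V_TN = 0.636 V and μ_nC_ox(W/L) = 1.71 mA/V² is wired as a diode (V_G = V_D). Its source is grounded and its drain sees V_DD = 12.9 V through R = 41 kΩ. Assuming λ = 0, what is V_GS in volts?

With gate tied to drain, V_GS = V_DS ≥ V_GS − V_TN, so the device is in saturation.
KCL at the drain: ½ k_n (V_GS − V_TN)² = (V_DD − V_GS)/R.
Let x = V_GS − 0.636. Then 35.1 x² + x − 12.26 = 0, giving x = 0.577 V (positive root), so V_GS = 1.21 V.
I_D = (V_DD − V_GS)/R = (12.9 − 1.21) / 41 = 0.285 mA.

V_GS = 1.21 V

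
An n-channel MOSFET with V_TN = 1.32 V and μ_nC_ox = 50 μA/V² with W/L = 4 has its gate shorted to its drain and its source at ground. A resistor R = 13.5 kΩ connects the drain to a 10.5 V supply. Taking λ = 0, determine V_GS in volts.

V_GS = 3.58 V

With gate tied to drain, V_GS = V_DS ≥ V_GS − V_TN, so the device is in saturation.
k_n = μ_nC_ox · (W/L) = 0.2 mA/V².
KCL at the drain: ½ k_n (V_GS − V_TN)² = (V_DD − V_GS)/R.
Let x = V_GS − 1.32. Then 1.35 x² + x − 9.18 = 0, giving x = 2.26 V (positive root), so V_GS = 3.58 V.
I_D = (V_DD − V_GS)/R = (10.5 − 3.58) / 13.5 = 0.512 mA.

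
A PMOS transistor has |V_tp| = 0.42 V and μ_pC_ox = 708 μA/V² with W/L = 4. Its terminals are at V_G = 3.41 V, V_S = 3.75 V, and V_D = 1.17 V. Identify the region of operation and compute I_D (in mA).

V_SG = V_S − V_G = 3.75 − 3.41 = 0.34 V; V_SD = V_S − V_D = 3.75 − 1.17 = 2.58 V.
V_SG = 0.34 V < |V_tp| = 0.42 V, so the transistor is in cutoff.

Cutoff; I_D = 0 mA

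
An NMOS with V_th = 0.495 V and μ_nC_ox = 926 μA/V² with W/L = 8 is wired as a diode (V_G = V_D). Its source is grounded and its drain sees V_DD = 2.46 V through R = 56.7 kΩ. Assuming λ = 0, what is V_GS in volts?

V_GS = 0.589 V

With gate tied to drain, V_GS = V_DS ≥ V_GS − V_th, so the device is in saturation.
k_n = μ_nC_ox · (W/L) = 7.408 mA/V².
KCL at the drain: ½ k_n (V_GS − V_th)² = (V_DD − V_GS)/R.
Let x = V_GS − 0.495. Then 210 x² + x − 1.965 = 0, giving x = 0.0944 V (positive root), so V_GS = 0.589 V.
I_D = (V_DD − V_GS)/R = (2.46 − 0.589) / 56.7 = 0.033 mA.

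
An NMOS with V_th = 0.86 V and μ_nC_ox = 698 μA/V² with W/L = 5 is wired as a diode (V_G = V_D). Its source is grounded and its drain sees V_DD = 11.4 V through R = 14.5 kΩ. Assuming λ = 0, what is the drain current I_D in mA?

I_D = 0.684 mA

With gate tied to drain, V_GS = V_DS ≥ V_GS − V_th, so the device is in saturation.
k_n = μ_nC_ox · (W/L) = 3.49 mA/V².
KCL at the drain: ½ k_n (V_GS − V_th)² = (V_DD − V_GS)/R.
Let x = V_GS − 0.86. Then 25.3 x² + x − 10.54 = 0, giving x = 0.626 V (positive root), so V_GS = 1.49 V.
I_D = (V_DD − V_GS)/R = (11.4 − 1.49) / 14.5 = 0.684 mA.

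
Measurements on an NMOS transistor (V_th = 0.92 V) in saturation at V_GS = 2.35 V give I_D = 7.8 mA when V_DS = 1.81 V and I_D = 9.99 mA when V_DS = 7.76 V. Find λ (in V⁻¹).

λ = 0.0516 V⁻¹

With V_GS fixed, I_D ∝ (1 + λ V_DS) in saturation, so I_D2/I_D1 = (1 + λ V_DS2)/(1 + λ V_DS1).
9.99/7.8 = 1.281 = (1 + 7.76 λ)/(1 + 1.81 λ).
Solving: λ (I_D1 V_DS2 − I_D2 V_DS1) = I_D2 − I_D1, so λ = (9.99 − 7.8) / (7.8 × 7.76 − 9.99 × 1.81) = 2.19 / 42.4 = 0.0516 V⁻¹.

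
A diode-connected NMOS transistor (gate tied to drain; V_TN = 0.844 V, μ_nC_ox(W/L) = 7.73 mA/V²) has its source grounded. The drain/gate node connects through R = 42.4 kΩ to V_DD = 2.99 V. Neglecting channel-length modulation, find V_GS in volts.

V_GS = 0.955 V

With gate tied to drain, V_GS = V_DS ≥ V_GS − V_TN, so the device is in saturation.
KCL at the drain: ½ k_n (V_GS − V_TN)² = (V_DD − V_GS)/R.
Let x = V_GS − 0.844. Then 164 x² + x − 2.146 = 0, giving x = 0.111 V (positive root), so V_GS = 0.955 V.
I_D = (V_DD − V_GS)/R = (2.99 − 0.955) / 42.4 = 0.048 mA.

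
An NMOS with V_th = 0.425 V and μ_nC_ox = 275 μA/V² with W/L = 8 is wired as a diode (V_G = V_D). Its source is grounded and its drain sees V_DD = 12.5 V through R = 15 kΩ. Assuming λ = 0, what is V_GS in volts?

With gate tied to drain, V_GS = V_DS ≥ V_GS − V_th, so the device is in saturation.
k_n = μ_nC_ox · (W/L) = 2.2 mA/V².
KCL at the drain: ½ k_n (V_GS − V_th)² = (V_DD − V_GS)/R.
Let x = V_GS − 0.425. Then 16.5 x² + x − 12.07 = 0, giving x = 0.826 V (positive root), so V_GS = 1.25 V.
I_D = (V_DD − V_GS)/R = (12.5 − 1.25) / 15 = 0.75 mA.

V_GS = 1.25 V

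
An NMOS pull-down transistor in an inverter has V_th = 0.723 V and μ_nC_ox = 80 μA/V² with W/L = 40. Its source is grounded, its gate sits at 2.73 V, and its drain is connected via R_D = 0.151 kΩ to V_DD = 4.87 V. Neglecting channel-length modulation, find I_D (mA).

V_GS = V_G = 2.73 V, so V_ov = 2.73 − 0.723 = 2.01 V.
k_n = μ_nC_ox · (W/L) = 3.2 mA/V².
Assume saturation: I_D = ½ k_n V_ov² = 0.5 × 3.2 × 2.01² = 6.44 mA, giving V_DS = V_DD − I_D R_D = 4.87 − 6.44 × 0.151 = 3.9 V.
V_DS = 3.9 V ≥ V_ov = 2.01 V, confirming saturation.

I_D = 6.44 mA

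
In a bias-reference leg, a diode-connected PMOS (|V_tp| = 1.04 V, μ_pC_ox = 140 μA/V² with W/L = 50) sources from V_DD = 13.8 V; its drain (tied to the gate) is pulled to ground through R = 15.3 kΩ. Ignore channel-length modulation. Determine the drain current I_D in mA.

With gate tied to drain, V_SG = V_SD ≥ V_SG − |V_tp|, so the device is in saturation.
k_p = μ_pC_ox · (W/L) = 7 mA/V².
KCL at the drain: ½ k_p (V_SG − |V_tp|)² = (V_DD − V_SG)/R.
Let x = V_SG − 1.04. Then 53.6 x² + x − 12.76 = 0, giving x = 0.479 V (positive root), so V_SG = 1.52 V.
I_D = (V_DD − V_SG)/R = (13.8 − 1.52) / 15.3 = 0.803 mA.

I_D = 0.803 mA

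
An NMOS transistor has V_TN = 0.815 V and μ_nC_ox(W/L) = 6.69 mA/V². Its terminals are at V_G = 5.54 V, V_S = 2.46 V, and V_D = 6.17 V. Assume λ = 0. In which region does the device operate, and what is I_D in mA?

Saturation; I_D = 17.2 mA

V_GS = V_G − V_S = 5.54 − 2.46 = 3.08 V; V_DS = V_D − V_S = 6.17 − 2.46 = 3.71 V.
V_ov = V_GS − V_TN = 3.08 − 0.815 = 2.27 V.
Since V_DS = 3.71 V ≥ V_ov = 2.27 V, the device is in saturation.
I_D = ½ k_n V_ov² = 0.5 × 6.69 × 2.27² = 17.2 mA.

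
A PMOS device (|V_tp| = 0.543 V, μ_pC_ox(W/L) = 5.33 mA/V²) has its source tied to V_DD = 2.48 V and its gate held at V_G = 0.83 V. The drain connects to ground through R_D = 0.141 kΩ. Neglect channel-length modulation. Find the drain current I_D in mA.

V_SG = V_DD − V_G = 2.48 − 0.83 = 1.65 V, so V_ov = 1.65 − 0.543 = 1.11 V.
Assume saturation: I_D = ½ k_p V_ov² = 0.5 × 5.33 × 1.11² = 3.27 mA, giving V_SD = V_DD − I_D R_D = 2.48 − 3.27 × 0.141 = 2.02 V.
V_SD = 2.02 V ≥ V_ov = 1.11 V, confirming saturation.

I_D = 3.27 mA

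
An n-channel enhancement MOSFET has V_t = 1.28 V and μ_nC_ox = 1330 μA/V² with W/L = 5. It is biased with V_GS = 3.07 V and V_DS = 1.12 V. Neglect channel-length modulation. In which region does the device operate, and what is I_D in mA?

k_n = μ_nC_ox · (W/L) = 6.65 mA/V².
V_ov = V_GS − V_t = 3.07 − 1.28 = 1.79 V.
Since V_DS = 1.12 V < V_ov = 1.79 V, the device is in the triode region.
I_D = k_n [V_ov · V_DS − ½ V_DS²] = 6.65 × [1.79 × 1.12 − 0.5 × 1.12²] = 9.16 mA.

Triode; I_D = 9.16 mA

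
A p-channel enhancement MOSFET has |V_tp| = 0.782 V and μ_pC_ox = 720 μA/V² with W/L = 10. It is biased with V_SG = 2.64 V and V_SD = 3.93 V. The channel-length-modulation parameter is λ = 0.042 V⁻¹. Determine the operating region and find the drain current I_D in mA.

Saturation; I_D = 14.5 mA

k_p = μ_pC_ox · (W/L) = 7.2 mA/V².
V_ov = V_SG − |V_tp| = 2.64 − 0.782 = 1.86 V.
Since V_SD = 3.93 V ≥ V_ov = 1.86 V, the device is in saturation.
I_D = ½ k_p V_ov² (1 + λ V_SD) = 0.5 × 7.2 × 1.86² × (1 + 0.042 × 3.93) = 14.5 mA.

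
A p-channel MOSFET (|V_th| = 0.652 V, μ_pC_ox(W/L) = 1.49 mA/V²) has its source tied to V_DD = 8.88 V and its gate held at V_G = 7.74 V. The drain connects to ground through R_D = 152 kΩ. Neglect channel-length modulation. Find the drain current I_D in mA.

V_SG = V_DD − V_G = 8.88 − 7.74 = 1.14 V, so V_ov = 1.14 − 0.652 = 0.488 V.
Assume saturation: I_D = ½ k_p V_ov² = 0.5 × 1.49 × 0.488² = 0.177 mA, giving V_SD = V_DD − I_D R_D = 8.88 − 0.177 × 152 = -18.1 V.
But -18.1 V < V_ov = 0.488 V, so the device is actually in triode.
In triode I_D = k_p[V_ov V_SD − ½ V_SD²] and I_D = (V_DD − V_SD)/R_D. Equating: 113 V_SD² − 111.5 V_SD + 8.88 = 0, giving V_SD = 0.0874 V (the root below V_ov).
I_D = (8.88 − 0.0874) / 152 = 0.0578 mA.

I_D = 0.0578 mA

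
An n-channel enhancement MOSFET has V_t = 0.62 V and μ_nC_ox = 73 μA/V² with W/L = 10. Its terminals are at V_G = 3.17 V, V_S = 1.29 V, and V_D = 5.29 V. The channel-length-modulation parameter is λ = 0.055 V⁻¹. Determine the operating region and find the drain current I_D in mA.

V_GS = V_G − V_S = 3.17 − 1.29 = 1.88 V; V_DS = V_D − V_S = 5.29 − 1.29 = 4 V.
k_n = μ_nC_ox · (W/L) = 0.73 mA/V².
V_ov = V_GS − V_t = 1.88 − 0.62 = 1.26 V.
Since V_DS = 4 V ≥ V_ov = 1.26 V, the device is in saturation.
I_D = ½ k_n V_ov² (1 + λ V_DS) = 0.5 × 0.73 × 1.26² × (1 + 0.055 × 4) = 0.707 mA.

Saturation; I_D = 0.707 mA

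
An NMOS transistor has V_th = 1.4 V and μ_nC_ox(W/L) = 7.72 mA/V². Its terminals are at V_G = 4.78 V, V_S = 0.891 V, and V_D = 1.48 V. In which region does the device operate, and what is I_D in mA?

V_GS = V_G − V_S = 4.78 − 0.891 = 3.89 V; V_DS = V_D − V_S = 1.48 − 0.891 = 0.589 V.
V_ov = V_GS − V_th = 3.89 − 1.4 = 2.49 V.
Since V_DS = 0.589 V < V_ov = 2.49 V, the device is in the triode region.
I_D = k_n [V_ov · V_DS − ½ V_DS²] = 7.72 × [2.49 × 0.589 − 0.5 × 0.589²] = 9.98 mA.

Triode; I_D = 9.98 mA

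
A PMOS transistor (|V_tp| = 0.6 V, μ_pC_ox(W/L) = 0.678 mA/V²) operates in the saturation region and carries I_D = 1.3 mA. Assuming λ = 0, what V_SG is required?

In saturation I_D = ½ k_p (V_SG − |V_tp|)², so V_SG − |V_tp| = √(2 I_D / k_p) = √(2 × 1.3 / 0.678) = 1.96 V.
V_SG = 0.6 + 1.96 = 2.56 V.

V_SG = 2.56 V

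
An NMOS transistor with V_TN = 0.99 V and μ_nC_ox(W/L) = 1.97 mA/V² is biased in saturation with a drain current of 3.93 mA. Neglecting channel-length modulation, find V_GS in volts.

V_GS = 2.99 V

In saturation I_D = ½ k_n (V_GS − V_TN)², so V_GS − V_TN = √(2 I_D / k_n) = √(2 × 3.93 / 1.97) = 2 V.
V_GS = 0.99 + 2 = 2.99 V.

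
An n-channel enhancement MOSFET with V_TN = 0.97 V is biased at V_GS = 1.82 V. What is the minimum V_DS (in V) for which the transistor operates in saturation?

The boundary between triode and saturation is V_DS = V_GS − V_TN = V_ov.
V_ov = 1.82 − 0.97 = 0.85 V.

V_DS,sat = 0.850 V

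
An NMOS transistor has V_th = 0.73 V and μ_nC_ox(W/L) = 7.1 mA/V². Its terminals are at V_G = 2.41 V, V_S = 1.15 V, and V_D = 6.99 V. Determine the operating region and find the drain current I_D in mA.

V_GS = V_G − V_S = 2.41 − 1.15 = 1.26 V; V_DS = V_D − V_S = 6.99 − 1.15 = 5.84 V.
V_ov = V_GS − V_th = 1.26 − 0.73 = 0.53 V.
Since V_DS = 5.84 V ≥ V_ov = 0.53 V, the device is in saturation.
I_D = ½ k_n V_ov² = 0.5 × 7.1 × 0.53² = 0.997 mA.

Saturation; I_D = 0.997 mA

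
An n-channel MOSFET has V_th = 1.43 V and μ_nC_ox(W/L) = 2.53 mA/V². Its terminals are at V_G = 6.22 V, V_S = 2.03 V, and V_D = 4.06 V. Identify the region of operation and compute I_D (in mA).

V_GS = V_G − V_S = 6.22 − 2.03 = 4.19 V; V_DS = V_D − V_S = 4.06 − 2.03 = 2.03 V.
V_ov = V_GS − V_th = 4.19 − 1.43 = 2.76 V.
Since V_DS = 2.03 V < V_ov = 2.76 V, the device is in the triode region.
I_D = k_n [V_ov · V_DS − ½ V_DS²] = 2.53 × [2.76 × 2.03 − 0.5 × 2.03²] = 8.96 mA.

Triode; I_D = 8.96 mA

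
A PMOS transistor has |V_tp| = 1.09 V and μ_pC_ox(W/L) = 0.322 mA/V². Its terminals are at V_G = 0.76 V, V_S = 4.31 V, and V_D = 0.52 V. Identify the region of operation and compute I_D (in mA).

Saturation; I_D = 0.974 mA

V_SG = V_S − V_G = 4.31 − 0.76 = 3.55 V; V_SD = V_S − V_D = 4.31 − 0.52 = 3.79 V.
V_ov = V_SG − |V_tp| = 3.55 − 1.09 = 2.46 V.
Since V_SD = 3.79 V ≥ V_ov = 2.46 V, the device is in saturation.
I_D = ½ k_p V_ov² = 0.5 × 0.322 × 2.46² = 0.974 mA.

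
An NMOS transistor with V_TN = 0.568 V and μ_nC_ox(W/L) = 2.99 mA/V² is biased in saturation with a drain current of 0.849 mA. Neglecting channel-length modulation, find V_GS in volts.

In saturation I_D = ½ k_n (V_GS − V_TN)², so V_GS − V_TN = √(2 I_D / k_n) = √(2 × 0.849 / 2.99) = 0.754 V.
V_GS = 0.568 + 0.754 = 1.32 V.

V_GS = 1.32 V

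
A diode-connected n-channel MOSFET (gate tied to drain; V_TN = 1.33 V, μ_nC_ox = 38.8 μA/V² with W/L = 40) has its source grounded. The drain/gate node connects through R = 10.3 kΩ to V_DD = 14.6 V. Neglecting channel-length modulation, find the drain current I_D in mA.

I_D = 1.17 mA

With gate tied to drain, V_GS = V_DS ≥ V_GS − V_TN, so the device is in saturation.
k_n = μ_nC_ox · (W/L) = 1.552 mA/V².
KCL at the drain: ½ k_n (V_GS − V_TN)² = (V_DD − V_GS)/R.
Let x = V_GS − 1.33. Then 7.99 x² + x − 13.27 = 0, giving x = 1.23 V (positive root), so V_GS = 2.56 V.
I_D = (V_DD − V_GS)/R = (14.6 − 2.56) / 10.3 = 1.17 mA.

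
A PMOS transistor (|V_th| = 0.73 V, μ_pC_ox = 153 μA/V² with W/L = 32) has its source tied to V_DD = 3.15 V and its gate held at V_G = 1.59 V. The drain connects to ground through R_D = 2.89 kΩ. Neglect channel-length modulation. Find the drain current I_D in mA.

I_D = 0.988 mA

V_SG = V_DD − V_G = 3.15 − 1.59 = 1.56 V, so V_ov = 1.56 − 0.73 = 0.83 V.
k_p = μ_pC_ox · (W/L) = 4.896 mA/V².
Assume saturation: I_D = ½ k_p V_ov² = 0.5 × 4.896 × 0.83² = 1.69 mA, giving V_SD = V_DD − I_D R_D = 3.15 − 1.69 × 2.89 = -1.72 V.
But -1.72 V < V_ov = 0.83 V, so the device is actually in triode.
In triode I_D = k_p[V_ov V_SD − ½ V_SD²] and I_D = (V_DD − V_SD)/R_D. Equating: 7.07 V_SD² − 12.74 V_SD + 3.15 = 0, giving V_SD = 0.296 V (the root below V_ov).
I_D = (3.15 − 0.296) / 2.89 = 0.988 mA.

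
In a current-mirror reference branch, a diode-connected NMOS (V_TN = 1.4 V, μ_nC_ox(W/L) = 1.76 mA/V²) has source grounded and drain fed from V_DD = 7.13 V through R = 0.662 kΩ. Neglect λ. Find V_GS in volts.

With gate tied to drain, V_GS = V_DS ≥ V_GS − V_TN, so the device is in saturation.
KCL at the drain: ½ k_n (V_GS − V_TN)² = (V_DD − V_GS)/R.
Let x = V_GS − 1.4. Then 0.583 x² + x − 5.73 = 0, giving x = 2.39 V (positive root), so V_GS = 3.79 V.
I_D = (V_DD − V_GS)/R = (7.13 − 3.79) / 0.662 = 5.04 mA.

V_GS = 3.79 V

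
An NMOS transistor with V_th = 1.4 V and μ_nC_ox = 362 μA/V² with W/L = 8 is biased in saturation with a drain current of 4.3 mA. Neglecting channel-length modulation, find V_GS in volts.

k_n = μ_nC_ox · (W/L) = 2.896 mA/V².
In saturation I_D = ½ k_n (V_GS − V_th)², so V_GS − V_th = √(2 I_D / k_n) = √(2 × 4.3 / 2.896) = 1.72 V.
V_GS = 1.4 + 1.72 = 3.12 V.

V_GS = 3.12 V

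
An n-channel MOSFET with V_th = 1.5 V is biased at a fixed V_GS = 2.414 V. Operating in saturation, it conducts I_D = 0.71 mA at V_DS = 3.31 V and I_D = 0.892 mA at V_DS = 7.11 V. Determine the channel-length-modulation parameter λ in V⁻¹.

λ = 0.0868 V⁻¹

With V_GS fixed, I_D ∝ (1 + λ V_DS) in saturation, so I_D2/I_D1 = (1 + λ V_DS2)/(1 + λ V_DS1).
0.892/0.71 = 1.256 = (1 + 7.11 λ)/(1 + 3.31 λ).
Solving: λ (I_D1 V_DS2 − I_D2 V_DS1) = I_D2 − I_D1, so λ = (0.892 − 0.71) / (0.71 × 7.11 − 0.892 × 3.31) = 0.182 / 2.1 = 0.0868 V⁻¹.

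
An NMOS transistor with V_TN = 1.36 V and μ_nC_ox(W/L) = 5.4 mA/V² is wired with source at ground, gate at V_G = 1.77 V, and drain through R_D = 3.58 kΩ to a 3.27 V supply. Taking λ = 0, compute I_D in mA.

V_GS = V_G = 1.77 V, so V_ov = 1.77 − 1.36 = 0.41 V.
Assume saturation: I_D = ½ k_n V_ov² = 0.5 × 5.4 × 0.41² = 0.454 mA, giving V_DS = V_DD − I_D R_D = 3.27 − 0.454 × 3.58 = 1.65 V.
V_DS = 1.65 V ≥ V_ov = 0.41 V, confirming saturation.

I_D = 0.454 mA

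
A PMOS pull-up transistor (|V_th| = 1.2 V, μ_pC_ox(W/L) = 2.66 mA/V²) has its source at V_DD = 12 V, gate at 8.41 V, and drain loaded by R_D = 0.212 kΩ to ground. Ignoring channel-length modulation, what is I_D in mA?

V_SG = V_DD − V_G = 12 − 8.41 = 3.59 V, so V_ov = 3.59 − 1.2 = 2.39 V.
Assume saturation: I_D = ½ k_p V_ov² = 0.5 × 2.66 × 2.39² = 7.6 mA, giving V_SD = V_DD − I_D R_D = 12 − 7.6 × 0.212 = 10.4 V.
V_SD = 10.4 V ≥ V_ov = 2.39 V, confirming saturation.

I_D = 7.60 mA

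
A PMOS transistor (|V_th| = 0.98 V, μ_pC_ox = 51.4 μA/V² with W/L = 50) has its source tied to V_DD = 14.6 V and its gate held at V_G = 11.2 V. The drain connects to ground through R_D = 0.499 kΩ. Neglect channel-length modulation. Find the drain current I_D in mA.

V_SG = V_DD − V_G = 14.6 − 11.2 = 3.4 V, so V_ov = 3.4 − 0.98 = 2.42 V.
k_p = μ_pC_ox · (W/L) = 2.57 mA/V².
Assume saturation: I_D = ½ k_p V_ov² = 0.5 × 2.57 × 2.42² = 7.53 mA, giving V_SD = V_DD − I_D R_D = 14.6 − 7.53 × 0.499 = 10.8 V.
V_SD = 10.8 V ≥ V_ov = 2.42 V, confirming saturation.

I_D = 7.53 mA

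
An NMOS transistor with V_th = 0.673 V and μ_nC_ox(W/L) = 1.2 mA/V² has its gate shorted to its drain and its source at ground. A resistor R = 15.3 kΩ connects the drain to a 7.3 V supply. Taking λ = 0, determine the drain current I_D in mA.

With gate tied to drain, V_GS = V_DS ≥ V_GS − V_th, so the device is in saturation.
KCL at the drain: ½ k_n (V_GS − V_th)² = (V_DD − V_GS)/R.
Let x = V_GS − 0.673. Then 9.18 x² + x − 6.627 = 0, giving x = 0.797 V (positive root), so V_GS = 1.47 V.
I_D = (V_DD − V_GS)/R = (7.3 − 1.47) / 15.3 = 0.381 mA.

I_D = 0.381 mA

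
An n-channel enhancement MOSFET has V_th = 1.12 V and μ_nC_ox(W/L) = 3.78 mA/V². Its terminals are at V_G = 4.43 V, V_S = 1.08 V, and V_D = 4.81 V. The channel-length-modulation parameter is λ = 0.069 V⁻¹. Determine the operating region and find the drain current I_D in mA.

V_GS = V_G − V_S = 4.43 − 1.08 = 3.35 V; V_DS = V_D − V_S = 4.81 − 1.08 = 3.73 V.
V_ov = V_GS − V_th = 3.35 − 1.12 = 2.23 V.
Since V_DS = 3.73 V ≥ V_ov = 2.23 V, the device is in saturation.
I_D = ½ k_n V_ov² (1 + λ V_DS) = 0.5 × 3.78 × 2.23² × (1 + 0.069 × 3.73) = 11.8 mA.

Saturation; I_D = 11.8 mA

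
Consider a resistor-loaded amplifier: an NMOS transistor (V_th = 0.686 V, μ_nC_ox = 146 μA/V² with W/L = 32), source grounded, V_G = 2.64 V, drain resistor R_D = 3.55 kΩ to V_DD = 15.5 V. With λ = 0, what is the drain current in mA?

I_D = 4.22 mA

V_GS = V_G = 2.64 V, so V_ov = 2.64 − 0.686 = 1.95 V.
k_n = μ_nC_ox · (W/L) = 4.672 mA/V².
Assume saturation: I_D = ½ k_n V_ov² = 0.5 × 4.672 × 1.95² = 8.92 mA, giving V_DS = V_DD − I_D R_D = 15.5 − 8.92 × 3.55 = -16.2 V.
But -16.2 V < V_ov = 1.95 V, so the device is actually in triode.
In triode I_D = k_n[V_ov V_DS − ½ V_DS²] and I_D = (V_DD − V_DS)/R_D. Equating: 8.29 V_DS² − 33.41 V_DS + 15.5 = 0, giving V_DS = 0.535 V (the root below V_ov).
I_D = (15.5 − 0.535) / 3.55 = 4.22 mA.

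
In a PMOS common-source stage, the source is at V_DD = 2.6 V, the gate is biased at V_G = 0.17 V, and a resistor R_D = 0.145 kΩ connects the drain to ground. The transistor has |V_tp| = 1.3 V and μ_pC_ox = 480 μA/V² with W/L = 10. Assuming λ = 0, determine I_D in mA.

V_SG = V_DD − V_G = 2.6 − 0.17 = 2.43 V, so V_ov = 2.43 − 1.3 = 1.13 V.
k_p = μ_pC_ox · (W/L) = 4.8 mA/V².
Assume saturation: I_D = ½ k_p V_ov² = 0.5 × 4.8 × 1.13² = 3.06 mA, giving V_SD = V_DD − I_D R_D = 2.6 − 3.06 × 0.145 = 2.16 V.
V_SD = 2.16 V ≥ V_ov = 1.13 V, confirming saturation.

I_D = 3.06 mA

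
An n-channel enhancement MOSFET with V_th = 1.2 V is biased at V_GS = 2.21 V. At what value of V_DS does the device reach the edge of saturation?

The boundary between triode and saturation is V_DS = V_GS − V_th = V_ov.
V_ov = 2.21 − 1.2 = 1.01 V.

V_DS,sat = 1.01 V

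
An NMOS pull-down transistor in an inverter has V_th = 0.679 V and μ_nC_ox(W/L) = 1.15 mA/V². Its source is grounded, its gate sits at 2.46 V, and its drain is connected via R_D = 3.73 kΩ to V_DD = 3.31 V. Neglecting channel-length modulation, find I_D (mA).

I_D = 0.772 mA

V_GS = V_G = 2.46 V, so V_ov = 2.46 − 0.679 = 1.78 V.
Assume saturation: I_D = ½ k_n V_ov² = 0.5 × 1.15 × 1.78² = 1.82 mA, giving V_DS = V_DD − I_D R_D = 3.31 − 1.82 × 3.73 = -3.49 V.
But -3.49 V < V_ov = 1.78 V, so the device is actually in triode.
In triode I_D = k_n[V_ov V_DS − ½ V_DS²] and I_D = (V_DD − V_DS)/R_D. Equating: 2.14 V_DS² − 8.64 V_DS + 3.31 = 0, giving V_DS = 0.429 V (the root below V_ov).
I_D = (3.31 − 0.429) / 3.73 = 0.772 mA.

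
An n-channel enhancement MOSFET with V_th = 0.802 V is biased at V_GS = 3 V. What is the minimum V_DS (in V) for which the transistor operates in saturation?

V_DS,sat = 2.20 V

The boundary between triode and saturation is V_DS = V_GS − V_th = V_ov.
V_ov = 3 − 0.802 = 2.2 V.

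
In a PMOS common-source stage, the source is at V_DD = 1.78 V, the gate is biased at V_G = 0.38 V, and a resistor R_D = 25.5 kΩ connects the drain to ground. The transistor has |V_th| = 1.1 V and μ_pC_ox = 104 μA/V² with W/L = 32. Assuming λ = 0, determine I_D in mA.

V_SG = V_DD − V_G = 1.78 − 0.38 = 1.4 V, so V_ov = 1.4 − 1.1 = 0.3 V.
k_p = μ_pC_ox · (W/L) = 3.328 mA/V².
Assume saturation: I_D = ½ k_p V_ov² = 0.5 × 3.328 × 0.3² = 0.15 mA, giving V_SD = V_DD − I_D R_D = 1.78 − 0.15 × 25.5 = -2.04 V.
But -2.04 V < V_ov = 0.3 V, so the device is actually in triode.
In triode I_D = k_p[V_ov V_SD − ½ V_SD²] and I_D = (V_DD − V_SD)/R_D. Equating: 42.4 V_SD² − 26.46 V_SD + 1.78 = 0, giving V_SD = 0.0767 V (the root below V_ov).
I_D = (1.78 − 0.0767) / 25.5 = 0.0668 mA.

I_D = 0.0668 mA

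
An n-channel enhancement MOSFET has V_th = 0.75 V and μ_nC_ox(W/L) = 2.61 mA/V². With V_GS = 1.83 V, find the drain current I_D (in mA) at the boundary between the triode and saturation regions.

At the boundary V_DS = V_ov = V_GS − V_th = 1.83 − 0.75 = 1.08 V.
I_D = ½ k_n V_ov² = 0.5 × 2.61 × 1.08² = 1.52 mA.

I_D = 1.52 mA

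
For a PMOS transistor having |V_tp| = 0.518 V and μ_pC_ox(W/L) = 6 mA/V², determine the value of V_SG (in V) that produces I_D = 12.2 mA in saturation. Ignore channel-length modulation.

V_SG = 2.53 V

In saturation I_D = ½ k_p (V_SG − |V_tp|)², so V_SG − |V_tp| = √(2 I_D / k_p) = √(2 × 12.2 / 6) = 2.02 V.
V_SG = 0.518 + 2.02 = 2.53 V.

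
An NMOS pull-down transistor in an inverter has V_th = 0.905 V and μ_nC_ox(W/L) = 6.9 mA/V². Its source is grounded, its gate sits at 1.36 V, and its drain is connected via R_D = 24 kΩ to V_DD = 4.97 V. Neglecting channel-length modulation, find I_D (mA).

V_GS = V_G = 1.36 V, so V_ov = 1.36 − 0.905 = 0.455 V.
Assume saturation: I_D = ½ k_n V_ov² = 0.5 × 6.9 × 0.455² = 0.714 mA, giving V_DS = V_DD − I_D R_D = 4.97 − 0.714 × 24 = -12.2 V.
But -12.2 V < V_ov = 0.455 V, so the device is actually in triode.
In triode I_D = k_n[V_ov V_DS − ½ V_DS²] and I_D = (V_DD − V_DS)/R_D. Equating: 82.8 V_DS² − 76.35 V_DS + 4.97 = 0, giving V_DS = 0.0705 V (the root below V_ov).
I_D = (4.97 − 0.0705) / 24 = 0.204 mA.

I_D = 0.204 mA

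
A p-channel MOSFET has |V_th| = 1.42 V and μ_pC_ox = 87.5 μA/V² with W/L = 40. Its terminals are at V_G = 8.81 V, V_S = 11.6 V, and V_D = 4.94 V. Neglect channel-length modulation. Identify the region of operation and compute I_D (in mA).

Saturation; I_D = 3.28 mA

V_SG = V_S − V_G = 11.6 − 8.81 = 2.79 V; V_SD = V_S − V_D = 11.6 − 4.94 = 6.66 V.
k_p = μ_pC_ox · (W/L) = 3.5 mA/V².
V_ov = V_SG − |V_th| = 2.79 − 1.42 = 1.37 V.
Since V_SD = 6.66 V ≥ V_ov = 1.37 V, the device is in saturation.
I_D = ½ k_p V_ov² = 0.5 × 3.5 × 1.37² = 3.28 mA.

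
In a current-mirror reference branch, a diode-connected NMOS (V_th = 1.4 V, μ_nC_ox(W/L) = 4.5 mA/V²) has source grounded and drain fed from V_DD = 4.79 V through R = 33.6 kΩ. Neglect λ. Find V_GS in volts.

With gate tied to drain, V_GS = V_DS ≥ V_GS − V_th, so the device is in saturation.
KCL at the drain: ½ k_n (V_GS − V_th)² = (V_DD − V_GS)/R.
Let x = V_GS − 1.4. Then 75.6 x² + x − 3.39 = 0, giving x = 0.205 V (positive root), so V_GS = 1.61 V.
I_D = (V_DD − V_GS)/R = (4.79 − 1.61) / 33.6 = 0.0948 mA.

V_GS = 1.61 V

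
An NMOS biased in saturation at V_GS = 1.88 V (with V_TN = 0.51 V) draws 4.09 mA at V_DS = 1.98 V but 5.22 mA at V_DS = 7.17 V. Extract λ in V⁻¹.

λ = 0.0595 V⁻¹

With V_GS fixed, I_D ∝ (1 + λ V_DS) in saturation, so I_D2/I_D1 = (1 + λ V_DS2)/(1 + λ V_DS1).
5.22/4.09 = 1.276 = (1 + 7.17 λ)/(1 + 1.98 λ).
Solving: λ (I_D1 V_DS2 − I_D2 V_DS1) = I_D2 − I_D1, so λ = (5.22 − 4.09) / (4.09 × 7.17 − 5.22 × 1.98) = 1.13 / 19 = 0.0595 V⁻¹.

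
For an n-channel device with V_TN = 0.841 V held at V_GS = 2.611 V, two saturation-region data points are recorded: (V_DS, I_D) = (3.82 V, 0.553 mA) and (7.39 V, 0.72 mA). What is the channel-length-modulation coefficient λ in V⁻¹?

λ = 0.125 V⁻¹

With V_GS fixed, I_D ∝ (1 + λ V_DS) in saturation, so I_D2/I_D1 = (1 + λ V_DS2)/(1 + λ V_DS1).
0.72/0.553 = 1.302 = (1 + 7.39 λ)/(1 + 3.82 λ).
Solving: λ (I_D1 V_DS2 − I_D2 V_DS1) = I_D2 − I_D1, so λ = (0.72 − 0.553) / (0.553 × 7.39 − 0.72 × 3.82) = 0.167 / 1.34 = 0.125 V⁻¹.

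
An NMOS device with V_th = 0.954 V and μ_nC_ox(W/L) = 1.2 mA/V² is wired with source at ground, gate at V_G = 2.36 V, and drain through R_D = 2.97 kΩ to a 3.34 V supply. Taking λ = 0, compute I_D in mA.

V_GS = V_G = 2.36 V, so V_ov = 2.36 − 0.954 = 1.41 V.
Assume saturation: I_D = ½ k_n V_ov² = 0.5 × 1.2 × 1.41² = 1.19 mA, giving V_DS = V_DD − I_D R_D = 3.34 − 1.19 × 2.97 = -0.183 V.
But -0.183 V < V_ov = 1.41 V, so the device is actually in triode.
In triode I_D = k_n[V_ov V_DS − ½ V_DS²] and I_D = (V_DD − V_DS)/R_D. Equating: 1.78 V_DS² − 6.011 V_DS + 3.34 = 0, giving V_DS = 0.702 V (the root below V_ov).
I_D = (3.34 − 0.702) / 2.97 = 0.888 mA.

I_D = 0.888 mA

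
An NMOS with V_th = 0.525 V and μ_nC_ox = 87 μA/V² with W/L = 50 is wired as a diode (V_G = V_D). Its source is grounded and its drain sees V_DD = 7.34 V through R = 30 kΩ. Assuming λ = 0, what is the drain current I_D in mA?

With gate tied to drain, V_GS = V_DS ≥ V_GS − V_th, so the device is in saturation.
k_n = μ_nC_ox · (W/L) = 4.35 mA/V².
KCL at the drain: ½ k_n (V_GS − V_th)² = (V_DD − V_GS)/R.
Let x = V_GS − 0.525. Then 65.2 x² + x − 6.815 = 0, giving x = 0.316 V (positive root), so V_GS = 0.841 V.
I_D = (V_DD − V_GS)/R = (7.34 − 0.841) / 30 = 0.217 mA.

I_D = 0.217 mA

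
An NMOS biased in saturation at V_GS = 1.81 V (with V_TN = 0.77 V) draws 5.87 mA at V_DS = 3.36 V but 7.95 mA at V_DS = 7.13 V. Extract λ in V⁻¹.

λ = 0.137 V⁻¹

With V_GS fixed, I_D ∝ (1 + λ V_DS) in saturation, so I_D2/I_D1 = (1 + λ V_DS2)/(1 + λ V_DS1).
7.95/5.87 = 1.354 = (1 + 7.13 λ)/(1 + 3.36 λ).
Solving: λ (I_D1 V_DS2 − I_D2 V_DS1) = I_D2 − I_D1, so λ = (7.95 − 5.87) / (5.87 × 7.13 − 7.95 × 3.36) = 2.08 / 15.1 = 0.137 V⁻¹.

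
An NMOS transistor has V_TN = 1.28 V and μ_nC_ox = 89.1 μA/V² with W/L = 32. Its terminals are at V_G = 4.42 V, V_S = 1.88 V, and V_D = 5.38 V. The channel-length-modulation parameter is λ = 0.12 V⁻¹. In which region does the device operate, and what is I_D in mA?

V_GS = V_G − V_S = 4.42 − 1.88 = 2.54 V; V_DS = V_D − V_S = 5.38 − 1.88 = 3.5 V.
k_n = μ_nC_ox · (W/L) = 2.851 mA/V².
V_ov = V_GS − V_TN = 2.54 − 1.28 = 1.26 V.
Since V_DS = 3.5 V ≥ V_ov = 1.26 V, the device is in saturation.
I_D = ½ k_n V_ov² (1 + λ V_DS) = 0.5 × 2.851 × 1.26² × (1 + 0.12 × 3.5) = 3.21 mA.

Saturation; I_D = 3.21 mA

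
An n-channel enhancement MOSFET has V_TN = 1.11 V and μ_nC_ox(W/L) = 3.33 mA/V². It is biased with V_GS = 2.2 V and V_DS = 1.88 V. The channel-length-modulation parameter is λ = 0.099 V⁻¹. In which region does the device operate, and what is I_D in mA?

Saturation; I_D = 2.35 mA

V_ov = V_GS − V_TN = 2.2 − 1.11 = 1.09 V.
Since V_DS = 1.88 V ≥ V_ov = 1.09 V, the device is in saturation.
I_D = ½ k_n V_ov² (1 + λ V_DS) = 0.5 × 3.33 × 1.09² × (1 + 0.099 × 1.88) = 2.35 mA.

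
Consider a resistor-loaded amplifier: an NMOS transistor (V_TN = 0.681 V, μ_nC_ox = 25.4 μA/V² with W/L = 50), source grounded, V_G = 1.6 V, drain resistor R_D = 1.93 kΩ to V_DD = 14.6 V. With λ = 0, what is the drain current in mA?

V_GS = V_G = 1.6 V, so V_ov = 1.6 − 0.681 = 0.919 V.
k_n = μ_nC_ox · (W/L) = 1.27 mA/V².
Assume saturation: I_D = ½ k_n V_ov² = 0.5 × 1.27 × 0.919² = 0.536 mA, giving V_DS = V_DD − I_D R_D = 14.6 − 0.536 × 1.93 = 13.6 V.
V_DS = 13.6 V ≥ V_ov = 0.919 V, confirming saturation.

I_D = 0.536 mA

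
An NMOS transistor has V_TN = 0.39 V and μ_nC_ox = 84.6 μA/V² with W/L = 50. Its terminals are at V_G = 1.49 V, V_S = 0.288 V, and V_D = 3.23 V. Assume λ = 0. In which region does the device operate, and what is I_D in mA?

Saturation; I_D = 1.39 mA

V_GS = V_G − V_S = 1.49 − 0.288 = 1.2 V; V_DS = V_D − V_S = 3.23 − 0.288 = 2.94 V.
k_n = μ_nC_ox · (W/L) = 4.23 mA/V².
V_ov = V_GS − V_TN = 1.2 − 0.39 = 0.812 V.
Since V_DS = 2.94 V ≥ V_ov = 0.812 V, the device is in saturation.
I_D = ½ k_n V_ov² = 0.5 × 4.23 × 0.812² = 1.39 mA.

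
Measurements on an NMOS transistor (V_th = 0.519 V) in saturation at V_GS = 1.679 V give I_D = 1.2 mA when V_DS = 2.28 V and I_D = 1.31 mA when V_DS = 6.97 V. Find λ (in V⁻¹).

With V_GS fixed, I_D ∝ (1 + λ V_DS) in saturation, so I_D2/I_D1 = (1 + λ V_DS2)/(1 + λ V_DS1).
1.31/1.2 = 1.092 = (1 + 6.97 λ)/(1 + 2.28 λ).
Solving: λ (I_D1 V_DS2 − I_D2 V_DS1) = I_D2 − I_D1, so λ = (1.31 − 1.2) / (1.2 × 6.97 − 1.31 × 2.28) = 0.11 / 5.38 = 0.0205 V⁻¹.

λ = 0.0205 V⁻¹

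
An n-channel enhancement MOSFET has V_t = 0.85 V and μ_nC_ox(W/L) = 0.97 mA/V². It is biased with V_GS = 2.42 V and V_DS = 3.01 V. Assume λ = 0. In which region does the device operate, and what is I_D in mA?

V_ov = V_GS − V_t = 2.42 − 0.85 = 1.57 V.
Since V_DS = 3.01 V ≥ V_ov = 1.57 V, the device is in saturation.
I_D = ½ k_n V_ov² = 0.5 × 0.97 × 1.57² = 1.2 mA.

Saturation; I_D = 1.20 mA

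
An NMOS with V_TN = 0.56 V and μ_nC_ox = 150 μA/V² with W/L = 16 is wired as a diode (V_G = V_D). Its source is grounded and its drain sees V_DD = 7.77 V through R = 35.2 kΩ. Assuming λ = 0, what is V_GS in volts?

V_GS = 0.961 V

With gate tied to drain, V_GS = V_DS ≥ V_GS − V_TN, so the device is in saturation.
k_n = μ_nC_ox · (W/L) = 2.4 mA/V².
KCL at the drain: ½ k_n (V_GS − V_TN)² = (V_DD − V_GS)/R.
Let x = V_GS − 0.56. Then 42.2 x² + x − 7.21 = 0, giving x = 0.401 V (positive root), so V_GS = 0.961 V.
I_D = (V_DD − V_GS)/R = (7.77 − 0.961) / 35.2 = 0.193 mA.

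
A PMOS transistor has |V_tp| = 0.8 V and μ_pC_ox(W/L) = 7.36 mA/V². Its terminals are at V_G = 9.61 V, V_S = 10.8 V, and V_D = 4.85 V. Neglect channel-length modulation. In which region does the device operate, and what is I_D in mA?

V_SG = V_S − V_G = 10.8 − 9.61 = 1.19 V; V_SD = V_S − V_D = 10.8 − 4.85 = 5.95 V.
V_ov = V_SG − |V_tp| = 1.19 − 0.8 = 0.39 V.
Since V_SD = 5.95 V ≥ V_ov = 0.39 V, the device is in saturation.
I_D = ½ k_p V_ov² = 0.5 × 7.36 × 0.39² = 0.56 mA.

Saturation; I_D = 0.560 mA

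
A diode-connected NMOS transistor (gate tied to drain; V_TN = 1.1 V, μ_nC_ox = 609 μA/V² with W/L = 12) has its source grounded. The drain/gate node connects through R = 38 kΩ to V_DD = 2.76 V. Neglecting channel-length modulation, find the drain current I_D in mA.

With gate tied to drain, V_GS = V_DS ≥ V_GS − V_TN, so the device is in saturation.
k_n = μ_nC_ox · (W/L) = 7.308 mA/V².
KCL at the drain: ½ k_n (V_GS − V_TN)² = (V_DD − V_GS)/R.
Let x = V_GS − 1.1. Then 139 x² + x − 1.66 = 0, giving x = 0.106 V (positive root), so V_GS = 1.21 V.
I_D = (V_DD − V_GS)/R = (2.76 − 1.21) / 38 = 0.0409 mA.

I_D = 0.0409 mA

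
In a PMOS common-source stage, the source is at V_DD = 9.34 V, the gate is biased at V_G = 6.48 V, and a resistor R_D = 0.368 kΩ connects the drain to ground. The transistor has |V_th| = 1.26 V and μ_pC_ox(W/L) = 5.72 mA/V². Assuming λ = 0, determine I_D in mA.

V_SG = V_DD − V_G = 9.34 − 6.48 = 2.86 V, so V_ov = 2.86 − 1.26 = 1.6 V.
Assume saturation: I_D = ½ k_p V_ov² = 0.5 × 5.72 × 1.6² = 7.32 mA, giving V_SD = V_DD − I_D R_D = 9.34 − 7.32 × 0.368 = 6.65 V.
V_SD = 6.65 V ≥ V_ov = 1.6 V, confirming saturation.

I_D = 7.32 mA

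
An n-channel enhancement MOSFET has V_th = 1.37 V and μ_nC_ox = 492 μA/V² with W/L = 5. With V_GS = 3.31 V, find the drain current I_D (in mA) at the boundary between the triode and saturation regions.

I_D = 4.63 mA

At the boundary V_DS = V_ov = V_GS − V_th = 3.31 − 1.37 = 1.94 V.
k_n = μ_nC_ox · (W/L) = 2.46 mA/V².
I_D = ½ k_n V_ov² = 0.5 × 2.46 × 1.94² = 4.63 mA.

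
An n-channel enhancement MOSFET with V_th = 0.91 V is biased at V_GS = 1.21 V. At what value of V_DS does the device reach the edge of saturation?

The boundary between triode and saturation is V_DS = V_GS − V_th = V_ov.
V_ov = 1.21 − 0.91 = 0.3 V.

V_DS,sat = 0.300 V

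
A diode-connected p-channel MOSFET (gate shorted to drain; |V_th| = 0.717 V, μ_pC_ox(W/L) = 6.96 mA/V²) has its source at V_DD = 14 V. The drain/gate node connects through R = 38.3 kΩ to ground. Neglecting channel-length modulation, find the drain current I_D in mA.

I_D = 0.339 mA

With gate tied to drain, V_SG = V_SD ≥ V_SG − |V_th|, so the device is in saturation.
KCL at the drain: ½ k_p (V_SG − |V_th|)² = (V_DD − V_SG)/R.
Let x = V_SG − 0.717. Then 133 x² + x − 13.28 = 0, giving x = 0.312 V (positive root), so V_SG = 1.03 V.
I_D = (V_DD − V_SG)/R = (14 − 1.03) / 38.3 = 0.339 mA.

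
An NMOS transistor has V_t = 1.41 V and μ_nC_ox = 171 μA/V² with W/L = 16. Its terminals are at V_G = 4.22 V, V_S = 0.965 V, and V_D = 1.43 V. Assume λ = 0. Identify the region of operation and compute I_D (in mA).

V_GS = V_G − V_S = 4.22 − 0.965 = 3.25 V; V_DS = V_D − V_S = 1.43 − 0.965 = 0.465 V.
k_n = μ_nC_ox · (W/L) = 2.736 mA/V².
V_ov = V_GS − V_t = 3.25 − 1.41 = 1.84 V.
Since V_DS = 0.465 V < V_ov = 1.84 V, the device is in the triode region.
I_D = k_n [V_ov · V_DS − ½ V_DS²] = 2.736 × [1.84 × 0.465 − 0.5 × 0.465²] = 2.05 mA.

Triode; I_D = 2.05 mA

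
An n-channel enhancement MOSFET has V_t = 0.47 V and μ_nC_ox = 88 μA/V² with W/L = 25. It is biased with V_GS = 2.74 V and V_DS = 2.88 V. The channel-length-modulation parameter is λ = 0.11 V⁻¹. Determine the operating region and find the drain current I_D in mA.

k_n = μ_nC_ox · (W/L) = 2.2 mA/V².
V_ov = V_GS − V_t = 2.74 − 0.47 = 2.27 V.
Since V_DS = 2.88 V ≥ V_ov = 2.27 V, the device is in saturation.
I_D = ½ k_n V_ov² (1 + λ V_DS) = 0.5 × 2.2 × 2.27² × (1 + 0.11 × 2.88) = 7.46 mA.

Saturation; I_D = 7.46 mA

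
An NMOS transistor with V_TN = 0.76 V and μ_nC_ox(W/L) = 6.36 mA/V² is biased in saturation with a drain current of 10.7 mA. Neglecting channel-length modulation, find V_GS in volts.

V_GS = 2.59 V

In saturation I_D = ½ k_n (V_GS − V_TN)², so V_GS − V_TN = √(2 I_D / k_n) = √(2 × 10.7 / 6.36) = 1.83 V.
V_GS = 0.76 + 1.83 = 2.59 V.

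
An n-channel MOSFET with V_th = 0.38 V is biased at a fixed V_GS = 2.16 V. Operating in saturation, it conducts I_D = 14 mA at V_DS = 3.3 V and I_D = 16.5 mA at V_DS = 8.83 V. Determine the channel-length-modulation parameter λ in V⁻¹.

With V_GS fixed, I_D ∝ (1 + λ V_DS) in saturation, so I_D2/I_D1 = (1 + λ V_DS2)/(1 + λ V_DS1).
16.5/14 = 1.179 = (1 + 8.83 λ)/(1 + 3.3 λ).
Solving: λ (I_D1 V_DS2 − I_D2 V_DS1) = I_D2 − I_D1, so λ = (16.5 − 14) / (14 × 8.83 − 16.5 × 3.3) = 2.5 / 69.2 = 0.0361 V⁻¹.

λ = 0.0361 V⁻¹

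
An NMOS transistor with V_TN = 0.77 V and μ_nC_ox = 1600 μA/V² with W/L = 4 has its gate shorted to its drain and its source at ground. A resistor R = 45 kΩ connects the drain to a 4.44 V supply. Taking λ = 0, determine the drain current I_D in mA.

With gate tied to drain, V_GS = V_DS ≥ V_GS − V_TN, so the device is in saturation.
k_n = μ_nC_ox · (W/L) = 6.4 mA/V².
KCL at the drain: ½ k_n (V_GS − V_TN)² = (V_DD − V_GS)/R.
Let x = V_GS − 0.77. Then 144 x² + x − 3.67 = 0, giving x = 0.156 V (positive root), so V_GS = 0.926 V.
I_D = (V_DD − V_GS)/R = (4.44 − 0.926) / 45 = 0.0781 mA.

I_D = 0.0781 mA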